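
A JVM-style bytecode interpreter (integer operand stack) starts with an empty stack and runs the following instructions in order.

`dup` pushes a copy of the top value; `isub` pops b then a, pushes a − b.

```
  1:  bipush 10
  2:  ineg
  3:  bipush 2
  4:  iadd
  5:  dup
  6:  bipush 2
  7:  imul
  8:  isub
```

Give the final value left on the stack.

8

bipush 10 : [10]
ineg      : [-10]
bipush 2  : [-10, 2]
iadd      : [-8]
dup       : [-8, -8]
bipush 2  : [-8, -8, 2]
imul      : [-8, -16]
isub      : [8]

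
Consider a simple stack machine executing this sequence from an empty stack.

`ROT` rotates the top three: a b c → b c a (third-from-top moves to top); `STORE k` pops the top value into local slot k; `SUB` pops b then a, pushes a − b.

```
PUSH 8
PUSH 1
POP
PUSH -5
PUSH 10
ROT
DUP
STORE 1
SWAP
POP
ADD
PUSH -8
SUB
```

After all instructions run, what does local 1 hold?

8

PUSH 8   8
PUSH 1   8 1
POP      8
PUSH -5  8 -5
PUSH 10  8 -5 10
ROT      -5 10 8
DUP      -5 10 8 8
STORE 1  -5 10 8
SWAP     -5 8 10
POP      -5 8
ADD      3
PUSH -8  3 -8
SUB      11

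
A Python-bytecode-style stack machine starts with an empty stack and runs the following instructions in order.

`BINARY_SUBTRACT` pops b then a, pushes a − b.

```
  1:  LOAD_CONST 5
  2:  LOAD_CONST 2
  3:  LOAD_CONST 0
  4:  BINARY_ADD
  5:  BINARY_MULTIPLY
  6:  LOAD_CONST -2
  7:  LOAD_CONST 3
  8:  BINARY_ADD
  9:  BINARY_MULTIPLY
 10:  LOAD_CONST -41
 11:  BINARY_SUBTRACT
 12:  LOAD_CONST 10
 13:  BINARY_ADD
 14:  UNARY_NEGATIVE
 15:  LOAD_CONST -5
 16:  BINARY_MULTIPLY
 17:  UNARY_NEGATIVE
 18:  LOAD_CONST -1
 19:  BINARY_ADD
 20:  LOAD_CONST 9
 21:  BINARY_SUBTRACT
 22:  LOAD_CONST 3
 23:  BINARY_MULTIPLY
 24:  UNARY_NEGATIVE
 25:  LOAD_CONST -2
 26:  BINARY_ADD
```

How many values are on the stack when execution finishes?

1

LOAD_CONST 5    → 5
LOAD_CONST 2    → 5 2
LOAD_CONST 0    → 5 2 0
BINARY_ADD      → 5 2
BINARY_MULTIPLY → 10
LOAD_CONST -2   → 10 -2
LOAD_CONST 3    → 10 -2 3
BINARY_ADD      → 10 1
BINARY_MULTIPLY → 10
LOAD_CONST -41  → 10 -41
BINARY_SUBTRACT → 51
LOAD_CONST 10   → 51 10
BINARY_ADD      → 61
UNARY_NEGATIVE  → -61
LOAD_CONST -5   → -61 -5
BINARY_MULTIPLY → 305
UNARY_NEGATIVE  → -305
LOAD_CONST -1   → -305 -1
BINARY_ADD      → -306
LOAD_CONST 9    → -306 9
BINARY_SUBTRACT → -315
LOAD_CONST 3    → -315 3
BINARY_MULTIPLY → -945
UNARY_NEGATIVE  → 945
LOAD_CONST -2   → 945 -2
BINARY_ADD      → 943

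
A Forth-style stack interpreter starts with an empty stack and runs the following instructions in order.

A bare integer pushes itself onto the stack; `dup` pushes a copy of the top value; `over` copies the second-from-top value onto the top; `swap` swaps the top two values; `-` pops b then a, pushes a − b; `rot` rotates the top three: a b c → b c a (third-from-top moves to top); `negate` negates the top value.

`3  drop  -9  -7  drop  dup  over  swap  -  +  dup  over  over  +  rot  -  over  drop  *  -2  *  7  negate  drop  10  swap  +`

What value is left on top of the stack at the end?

-152

3      : 3
drop   : (empty)
-9     : -9
-7     : -9 -7
drop   : -9
dup    : -9 -9
over   : -9 -9 -9
swap   : -9 -9 -9
-      : -9 0
+      : -9
dup    : -9 -9
over   : -9 -9 -9
over   : -9 -9 -9 -9
+      : -9 -9 -18
rot    : -9 -18 -9
-      : -9 -9
over   : -9 -9 -9
drop   : -9 -9
*      : 81
-2     : 81 -2
*      : -162
7      : -162 7
negate : -162 -7
drop   : -162
10     : -162 10
swap   : 10 -162
+      : -152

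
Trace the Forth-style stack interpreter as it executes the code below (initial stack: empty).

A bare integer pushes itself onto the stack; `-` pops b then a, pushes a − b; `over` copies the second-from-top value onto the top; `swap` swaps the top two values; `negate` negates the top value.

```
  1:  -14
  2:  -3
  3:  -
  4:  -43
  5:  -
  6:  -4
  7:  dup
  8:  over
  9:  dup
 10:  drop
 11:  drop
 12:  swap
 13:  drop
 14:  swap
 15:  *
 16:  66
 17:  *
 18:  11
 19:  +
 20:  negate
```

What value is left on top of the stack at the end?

8437

-14     -14
-3      -14 -3
-       -11
-43     -11 -43
-       32
-4      32 -4
dup     32 -4 -4
over    32 -4 -4 -4
dup     32 -4 -4 -4 -4
drop    32 -4 -4 -4
drop    32 -4 -4
swap    32 -4 -4
drop    32 -4
swap    -4 32
*       -128
66      -128 66
*       -8448
11      -8448 11
+       -8437
negate  8437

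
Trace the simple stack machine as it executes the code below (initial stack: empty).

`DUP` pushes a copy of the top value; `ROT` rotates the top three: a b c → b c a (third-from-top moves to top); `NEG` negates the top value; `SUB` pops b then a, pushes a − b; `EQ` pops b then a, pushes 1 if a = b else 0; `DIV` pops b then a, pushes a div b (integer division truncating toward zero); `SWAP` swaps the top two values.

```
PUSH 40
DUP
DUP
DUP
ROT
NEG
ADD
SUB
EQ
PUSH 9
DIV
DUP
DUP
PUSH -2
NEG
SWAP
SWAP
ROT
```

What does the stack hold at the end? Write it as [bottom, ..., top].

[0, 0, 2, 0]

PUSH 40  [40]
DUP      [40, 40]
DUP      [40, 40, 40]
DUP      [40, 40, 40, 40]
ROT      [40, 40, 40, 40]
NEG      [40, 40, 40, -40]
ADD      [40, 40, 0]
SUB      [40, 40]
EQ       [1]
PUSH 9   [1, 9]
DIV      [0]
DUP      [0, 0]
DUP      [0, 0, 0]
PUSH -2  [0, 0, 0, -2]
NEG      [0, 0, 0, 2]
SWAP     [0, 0, 2, 0]
SWAP     [0, 0, 0, 2]
ROT      [0, 0, 2, 0]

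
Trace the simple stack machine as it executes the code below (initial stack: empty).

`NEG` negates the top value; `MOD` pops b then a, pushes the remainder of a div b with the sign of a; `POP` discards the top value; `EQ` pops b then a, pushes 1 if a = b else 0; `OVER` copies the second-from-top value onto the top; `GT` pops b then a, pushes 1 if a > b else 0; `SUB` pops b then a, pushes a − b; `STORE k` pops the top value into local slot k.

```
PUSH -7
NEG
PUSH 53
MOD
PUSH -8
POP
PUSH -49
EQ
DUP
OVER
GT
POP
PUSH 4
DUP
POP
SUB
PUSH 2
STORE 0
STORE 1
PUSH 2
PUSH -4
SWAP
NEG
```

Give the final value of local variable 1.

-4

PUSH -7  → [-7]
NEG      → [7]
PUSH 53  → [7, 53]
MOD      → [7]
PUSH -8  → [7, -8]
POP      → [7]
PUSH -49 → [7, -49]
EQ       → [0]
DUP      → [0, 0]
OVER     → [0, 0, 0]
GT       → [0, 0]
POP      → [0]
PUSH 4   → [0, 4]
DUP      → [0, 4, 4]
POP      → [0, 4]
SUB      → [-4]
PUSH 2   → [-4, 2]
STORE 0  → [-4]
STORE 1  → []
PUSH 2   → [2]
PUSH -4  → [2, -4]
SWAP     → [-4, 2]
NEG      → [-4, -2]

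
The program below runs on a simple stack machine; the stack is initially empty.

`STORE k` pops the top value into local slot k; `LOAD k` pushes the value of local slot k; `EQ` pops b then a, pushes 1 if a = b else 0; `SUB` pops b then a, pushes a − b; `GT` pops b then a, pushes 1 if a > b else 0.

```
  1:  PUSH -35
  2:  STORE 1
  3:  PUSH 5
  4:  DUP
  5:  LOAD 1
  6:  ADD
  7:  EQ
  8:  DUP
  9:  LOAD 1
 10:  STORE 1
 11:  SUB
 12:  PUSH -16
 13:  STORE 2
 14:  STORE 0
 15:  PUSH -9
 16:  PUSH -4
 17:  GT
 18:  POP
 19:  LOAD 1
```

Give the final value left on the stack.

PUSH -35 : -35
STORE 1  : (empty)
PUSH 5   : 5
DUP      : 5 5
LOAD 1   : 5 5 -35
ADD      : 5 -30
EQ       : 0
DUP      : 0 0
LOAD 1   : 0 0 -35
STORE 1  : 0 0
SUB      : 0
PUSH -16 : 0 -16
STORE 2  : 0
STORE 0  : (empty)
PUSH -9  : -9
PUSH -4  : -9 -4
GT       : 0
POP      : (empty)
LOAD 1   : -35

-35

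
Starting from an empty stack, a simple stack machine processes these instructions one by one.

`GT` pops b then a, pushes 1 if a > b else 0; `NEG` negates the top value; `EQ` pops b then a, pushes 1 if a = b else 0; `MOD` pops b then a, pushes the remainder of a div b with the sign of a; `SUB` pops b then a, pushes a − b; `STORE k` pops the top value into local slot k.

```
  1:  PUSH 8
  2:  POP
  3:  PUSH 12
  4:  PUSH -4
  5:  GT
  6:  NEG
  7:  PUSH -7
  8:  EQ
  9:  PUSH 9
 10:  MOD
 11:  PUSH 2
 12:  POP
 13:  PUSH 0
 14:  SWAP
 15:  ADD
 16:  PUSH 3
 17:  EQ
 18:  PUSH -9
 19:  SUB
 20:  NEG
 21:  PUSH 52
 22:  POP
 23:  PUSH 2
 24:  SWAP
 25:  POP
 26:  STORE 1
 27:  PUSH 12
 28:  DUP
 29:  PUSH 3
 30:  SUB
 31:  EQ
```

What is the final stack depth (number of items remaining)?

PUSH 8  → [8]
POP     → []
PUSH 12 → [12]
PUSH -4 → [12, -4]
GT      → [1]
NEG     → [-1]
PUSH -7 → [-1, -7]
EQ      → [0]
PUSH 9  → [0, 9]
MOD     → [0]
PUSH 2  → [0, 2]
POP     → [0]
PUSH 0  → [0, 0]
SWAP    → [0, 0]
ADD     → [0]
PUSH 3  → [0, 3]
EQ      → [0]
PUSH -9 → [0, -9]
SUB     → [9]
NEG     → [-9]
PUSH 52 → [-9, 52]
POP     → [-9]
PUSH 2  → [-9, 2]
SWAP    → [2, -9]
POP     → [2]
STORE 1 → []
PUSH 12 → [12]
DUP     → [12, 12]
PUSH 3  → [12, 12, 3]
SUB     → [12, 9]
EQ      → [0]

1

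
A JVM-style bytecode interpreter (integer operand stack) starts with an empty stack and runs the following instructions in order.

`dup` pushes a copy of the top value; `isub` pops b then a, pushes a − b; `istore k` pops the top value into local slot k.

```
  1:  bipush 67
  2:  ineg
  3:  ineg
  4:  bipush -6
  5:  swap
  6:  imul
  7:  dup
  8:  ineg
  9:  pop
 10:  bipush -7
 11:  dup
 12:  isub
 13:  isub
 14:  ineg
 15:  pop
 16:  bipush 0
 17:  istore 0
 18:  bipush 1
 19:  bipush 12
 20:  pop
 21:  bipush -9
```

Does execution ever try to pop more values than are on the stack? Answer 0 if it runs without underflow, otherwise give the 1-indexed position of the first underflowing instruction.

bipush 67 : [67]
ineg      : [-67]
ineg      : [67]
bipush -6 : [67, -6]
swap      : [-6, 67]
imul      : [-402]
dup       : [-402, -402]
ineg      : [-402, 402]
pop       : [-402]
bipush -7 : [-402, -7]
dup       : [-402, -7, -7]
isub      : [-402, 0]
isub      : [-402]
ineg      : [402]
pop       : []
bipush 0  : [0]
istore 0  : []
bipush 1  : [1]
bipush 12 : [1, 12]
pop       : [1]
bipush -9 : [1, -9]

0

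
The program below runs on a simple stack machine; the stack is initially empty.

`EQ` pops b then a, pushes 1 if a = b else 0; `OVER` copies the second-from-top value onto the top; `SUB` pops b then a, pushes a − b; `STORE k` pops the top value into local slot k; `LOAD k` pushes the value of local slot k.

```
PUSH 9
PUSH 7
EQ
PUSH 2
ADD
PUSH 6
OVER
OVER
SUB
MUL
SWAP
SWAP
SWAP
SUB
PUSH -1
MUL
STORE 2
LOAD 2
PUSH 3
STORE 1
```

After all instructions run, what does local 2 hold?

PUSH 9  -> [9]
PUSH 7  -> [9, 7]
EQ      -> [0]
PUSH 2  -> [0, 2]
ADD     -> [2]
PUSH 6  -> [2, 6]
OVER    -> [2, 6, 2]
OVER    -> [2, 6, 2, 6]
SUB     -> [2, 6, -4]
MUL     -> [2, -24]
SWAP    -> [-24, 2]
SWAP    -> [2, -24]
SWAP    -> [-24, 2]
SUB     -> [-26]
PUSH -1 -> [-26, -1]
MUL     -> [26]
STORE 2 -> []
LOAD 2  -> [26]
PUSH 3  -> [26, 3]
STORE 1 -> [26]

26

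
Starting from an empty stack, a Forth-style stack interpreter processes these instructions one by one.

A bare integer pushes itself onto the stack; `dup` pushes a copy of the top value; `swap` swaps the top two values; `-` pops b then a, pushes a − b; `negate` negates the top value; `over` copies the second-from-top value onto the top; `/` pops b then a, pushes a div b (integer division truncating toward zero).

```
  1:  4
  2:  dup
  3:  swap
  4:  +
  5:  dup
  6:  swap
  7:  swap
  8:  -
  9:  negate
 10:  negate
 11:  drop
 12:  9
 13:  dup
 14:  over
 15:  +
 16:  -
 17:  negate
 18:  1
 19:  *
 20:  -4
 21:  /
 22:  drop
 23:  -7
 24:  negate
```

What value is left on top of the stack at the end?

4      -> 4
dup    -> 4 4
swap   -> 4 4
+      -> 8
dup    -> 8 8
swap   -> 8 8
swap   -> 8 8
-      -> 0
negate -> 0
negate -> 0
drop   -> (empty)
9      -> 9
dup    -> 9 9
over   -> 9 9 9
+      -> 9 18
-      -> -9
negate -> 9
1      -> 9 1
*      -> 9
-4     -> 9 -4
/      -> -2
drop   -> (empty)
-7     -> -7
negate -> 7

7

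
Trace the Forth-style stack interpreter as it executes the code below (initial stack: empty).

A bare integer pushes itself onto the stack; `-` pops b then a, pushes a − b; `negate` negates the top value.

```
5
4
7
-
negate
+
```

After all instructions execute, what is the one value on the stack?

8

5      -> [5]
4      -> [5, 4]
7      -> [5, 4, 7]
-      -> [5, -3]
negate -> [5, 3]
+      -> [8]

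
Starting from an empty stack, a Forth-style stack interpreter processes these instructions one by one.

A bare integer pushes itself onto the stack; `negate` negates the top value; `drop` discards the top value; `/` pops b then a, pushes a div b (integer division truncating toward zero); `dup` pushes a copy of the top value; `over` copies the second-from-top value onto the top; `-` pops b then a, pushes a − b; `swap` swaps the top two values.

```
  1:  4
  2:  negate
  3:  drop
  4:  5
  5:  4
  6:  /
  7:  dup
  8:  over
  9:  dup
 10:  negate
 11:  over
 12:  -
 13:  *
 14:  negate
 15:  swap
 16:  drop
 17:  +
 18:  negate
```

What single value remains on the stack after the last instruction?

-3

4      : [4]
negate : [-4]
drop   : []
5      : [5]
4      : [5, 4]
/      : [1]
dup    : [1, 1]
over   : [1, 1, 1]
dup    : [1, 1, 1, 1]
negate : [1, 1, 1, -1]
over   : [1, 1, 1, -1, 1]
-      : [1, 1, 1, -2]
*      : [1, 1, -2]
negate : [1, 1, 2]
swap   : [1, 2, 1]
drop   : [1, 2]
+      : [3]
negate : [-3]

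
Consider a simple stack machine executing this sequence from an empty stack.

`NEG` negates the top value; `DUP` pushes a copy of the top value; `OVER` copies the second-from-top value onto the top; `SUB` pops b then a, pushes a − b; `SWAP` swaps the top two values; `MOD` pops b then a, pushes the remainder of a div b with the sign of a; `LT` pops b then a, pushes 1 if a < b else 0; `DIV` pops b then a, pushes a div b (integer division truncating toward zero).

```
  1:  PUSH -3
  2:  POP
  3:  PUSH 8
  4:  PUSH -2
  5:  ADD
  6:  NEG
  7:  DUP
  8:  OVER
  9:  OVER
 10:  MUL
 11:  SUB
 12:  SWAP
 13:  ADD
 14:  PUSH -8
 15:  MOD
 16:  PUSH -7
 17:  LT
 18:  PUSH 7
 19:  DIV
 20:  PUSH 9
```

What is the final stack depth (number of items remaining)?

PUSH -3  [-3]
POP      []
PUSH 8   [8]
PUSH -2  [8, -2]
ADD      [6]
NEG      [-6]
DUP      [-6, -6]
OVER     [-6, -6, -6]
OVER     [-6, -6, -6, -6]
MUL      [-6, -6, 36]
SUB      [-6, -42]
SWAP     [-42, -6]
ADD      [-48]
PUSH -8  [-48, -8]
MOD      [0]
PUSH -7  [0, -7]
LT       [0]
PUSH 7   [0, 7]
DIV      [0]
PUSH 9   [0, 9]

2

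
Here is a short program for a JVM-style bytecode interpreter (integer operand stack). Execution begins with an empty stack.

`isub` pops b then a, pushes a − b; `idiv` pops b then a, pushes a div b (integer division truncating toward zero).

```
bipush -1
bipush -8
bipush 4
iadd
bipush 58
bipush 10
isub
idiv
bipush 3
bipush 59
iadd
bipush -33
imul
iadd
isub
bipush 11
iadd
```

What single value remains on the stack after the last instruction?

bipush -1  -> -1
bipush -8  -> -1 -8
bipush 4   -> -1 -8 4
iadd       -> -1 -4
bipush 58  -> -1 -4 58
bipush 10  -> -1 -4 58 10
isub       -> -1 -4 48
idiv       -> -1 0
bipush 3   -> -1 0 3
bipush 59  -> -1 0 3 59
iadd       -> -1 0 62
bipush -33 -> -1 0 62 -33
imul       -> -1 0 -2046
iadd       -> -1 -2046
isub       -> 2045
bipush 11  -> 2045 11
iadd       -> 2056

2056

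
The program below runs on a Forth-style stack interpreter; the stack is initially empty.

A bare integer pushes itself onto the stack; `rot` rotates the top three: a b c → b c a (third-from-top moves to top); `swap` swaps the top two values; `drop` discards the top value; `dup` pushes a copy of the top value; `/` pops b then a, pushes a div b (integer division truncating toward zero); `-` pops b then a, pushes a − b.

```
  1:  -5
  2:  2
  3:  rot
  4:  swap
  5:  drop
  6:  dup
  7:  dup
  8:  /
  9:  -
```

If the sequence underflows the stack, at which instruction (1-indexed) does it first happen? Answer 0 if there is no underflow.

3

-5 -> [-5]
2  -> [-5, 2]
rot  — needs 3 operands, stack has 2 → underflow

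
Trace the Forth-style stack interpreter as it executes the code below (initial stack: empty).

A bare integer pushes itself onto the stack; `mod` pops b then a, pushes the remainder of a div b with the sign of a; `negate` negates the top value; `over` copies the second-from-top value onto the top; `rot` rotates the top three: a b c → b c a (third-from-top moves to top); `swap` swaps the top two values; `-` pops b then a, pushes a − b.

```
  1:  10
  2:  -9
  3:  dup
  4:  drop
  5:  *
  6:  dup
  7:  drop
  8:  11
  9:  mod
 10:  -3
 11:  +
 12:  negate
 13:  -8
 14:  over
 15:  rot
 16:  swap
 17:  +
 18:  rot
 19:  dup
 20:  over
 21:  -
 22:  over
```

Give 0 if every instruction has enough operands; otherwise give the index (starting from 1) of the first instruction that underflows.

10     : 10
-9     : 10 -9
dup    : 10 -9 -9
drop   : 10 -9
*      : -90
dup    : -90 -90
drop   : -90
11     : -90 11
mod    : -2
-3     : -2 -3
+      : -5
negate : 5
-8     : 5 -8
over   : 5 -8 5
rot    : -8 5 5
swap   : -8 5 5
+      : -8 10
rot  — needs 3 operands, stack has 2 → underflow

18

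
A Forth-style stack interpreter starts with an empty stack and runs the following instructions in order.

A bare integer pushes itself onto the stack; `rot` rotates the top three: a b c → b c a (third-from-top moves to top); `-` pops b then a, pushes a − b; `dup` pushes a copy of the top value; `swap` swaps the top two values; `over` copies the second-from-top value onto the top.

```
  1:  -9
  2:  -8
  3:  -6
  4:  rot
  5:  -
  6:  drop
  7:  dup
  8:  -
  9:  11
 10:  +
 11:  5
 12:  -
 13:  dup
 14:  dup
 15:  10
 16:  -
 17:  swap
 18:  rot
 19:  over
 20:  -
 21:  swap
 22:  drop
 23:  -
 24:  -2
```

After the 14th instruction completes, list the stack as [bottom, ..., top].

[6, 6, 6]

-9   → -9
-8   → -9 -8
-6   → -9 -8 -6
rot  → -8 -6 -9
-    → -8 3
drop → -8
dup  → -8 -8
-    → 0
11   → 0 11
+    → 11
5    → 11 5
-    → 6
dup  → 6 6
dup  → 6 6 6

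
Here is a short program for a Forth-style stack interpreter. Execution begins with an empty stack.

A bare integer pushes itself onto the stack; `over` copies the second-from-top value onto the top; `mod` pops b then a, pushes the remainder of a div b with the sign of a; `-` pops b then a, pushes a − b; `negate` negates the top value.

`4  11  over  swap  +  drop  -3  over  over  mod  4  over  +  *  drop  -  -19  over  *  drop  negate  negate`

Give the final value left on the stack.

4      : [4]
11     : [4, 11]
over   : [4, 11, 4]
swap   : [4, 4, 11]
+      : [4, 15]
drop   : [4]
-3     : [4, -3]
over   : [4, -3, 4]
over   : [4, -3, 4, -3]
mod    : [4, -3, 1]
4      : [4, -3, 1, 4]
over   : [4, -3, 1, 4, 1]
+      : [4, -3, 1, 5]
*      : [4, -3, 5]
drop   : [4, -3]
-      : [7]
-19    : [7, -19]
over   : [7, -19, 7]
*      : [7, -133]
drop   : [7]
negate : [-7]
negate : [7]

7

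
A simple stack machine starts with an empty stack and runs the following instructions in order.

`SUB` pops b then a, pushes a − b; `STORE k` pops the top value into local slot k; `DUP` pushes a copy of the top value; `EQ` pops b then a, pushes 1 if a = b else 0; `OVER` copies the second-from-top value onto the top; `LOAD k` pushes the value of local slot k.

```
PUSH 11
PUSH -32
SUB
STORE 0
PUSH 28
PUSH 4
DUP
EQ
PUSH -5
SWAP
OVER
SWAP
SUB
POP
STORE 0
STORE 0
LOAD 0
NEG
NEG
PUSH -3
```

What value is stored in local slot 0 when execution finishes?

PUSH 11  → [11]
PUSH -32 → [11, -32]
SUB      → [43]
STORE 0  → []
PUSH 28  → [28]
PUSH 4   → [28, 4]
DUP      → [28, 4, 4]
EQ       → [28, 1]
PUSH -5  → [28, 1, -5]
SWAP     → [28, -5, 1]
OVER     → [28, -5, 1, -5]
SWAP     → [28, -5, -5, 1]
SUB      → [28, -5, -6]
POP      → [28, -5]
STORE 0  → [28]
STORE 0  → []
LOAD 0   → [28]
NEG      → [-28]
NEG      → [28]
PUSH -3  → [28, -3]

28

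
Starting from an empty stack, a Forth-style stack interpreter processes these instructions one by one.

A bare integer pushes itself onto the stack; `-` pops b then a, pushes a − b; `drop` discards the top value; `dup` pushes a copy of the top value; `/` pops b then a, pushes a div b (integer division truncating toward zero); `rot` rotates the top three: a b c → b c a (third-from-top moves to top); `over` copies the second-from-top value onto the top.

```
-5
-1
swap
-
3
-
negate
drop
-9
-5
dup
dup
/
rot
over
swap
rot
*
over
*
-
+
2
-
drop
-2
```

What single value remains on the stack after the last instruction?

-5     : [-5]
-1     : [-5, -1]
swap   : [-1, -5]
-      : [4]
3      : [4, 3]
-      : [1]
negate : [-1]
drop   : []
-9     : [-9]
-5     : [-9, -5]
dup    : [-9, -5, -5]
dup    : [-9, -5, -5, -5]
/      : [-9, -5, 1]
rot    : [-5, 1, -9]
over   : [-5, 1, -9, 1]
swap   : [-5, 1, 1, -9]
rot    : [-5, 1, -9, 1]
*      : [-5, 1, -9]
over   : [-5, 1, -9, 1]
*      : [-5, 1, -9]
-      : [-5, 10]
+      : [5]
2      : [5, 2]
-      : [3]
drop   : []
-2     : [-2]

-2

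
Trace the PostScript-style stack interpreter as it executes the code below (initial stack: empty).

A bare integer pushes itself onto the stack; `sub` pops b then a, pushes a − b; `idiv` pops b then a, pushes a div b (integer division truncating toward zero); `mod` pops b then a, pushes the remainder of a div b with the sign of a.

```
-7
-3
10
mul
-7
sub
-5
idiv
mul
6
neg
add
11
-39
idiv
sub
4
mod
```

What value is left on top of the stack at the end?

-2

-7   : -7
-3   : -7 -3
10   : -7 -3 10
mul  : -7 -30
-7   : -7 -30 -7
sub  : -7 -23
-5   : -7 -23 -5
idiv : -7 4
mul  : -28
6    : -28 6
neg  : -28 -6
add  : -34
11   : -34 11
-39  : -34 11 -39
idiv : -34 0
sub  : -34
4    : -34 4
mod  : -2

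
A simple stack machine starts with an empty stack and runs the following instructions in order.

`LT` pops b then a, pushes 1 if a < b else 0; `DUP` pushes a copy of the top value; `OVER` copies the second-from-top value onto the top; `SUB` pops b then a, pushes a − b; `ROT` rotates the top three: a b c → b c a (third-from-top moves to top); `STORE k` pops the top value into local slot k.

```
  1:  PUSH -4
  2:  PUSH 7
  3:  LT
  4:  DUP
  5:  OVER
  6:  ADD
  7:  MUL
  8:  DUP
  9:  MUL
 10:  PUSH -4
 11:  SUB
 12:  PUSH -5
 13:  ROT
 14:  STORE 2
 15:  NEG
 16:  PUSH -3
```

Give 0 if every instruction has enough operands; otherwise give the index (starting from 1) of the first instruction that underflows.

13

PUSH -4 -> -4
PUSH 7  -> -4 7
LT      -> 1
DUP     -> 1 1
OVER    -> 1 1 1
ADD     -> 1 2
MUL     -> 2
DUP     -> 2 2
MUL     -> 4
PUSH -4 -> 4 -4
SUB     -> 8
PUSH -5 -> 8 -5
ROT  — needs 3 operands, stack has 2 → underflow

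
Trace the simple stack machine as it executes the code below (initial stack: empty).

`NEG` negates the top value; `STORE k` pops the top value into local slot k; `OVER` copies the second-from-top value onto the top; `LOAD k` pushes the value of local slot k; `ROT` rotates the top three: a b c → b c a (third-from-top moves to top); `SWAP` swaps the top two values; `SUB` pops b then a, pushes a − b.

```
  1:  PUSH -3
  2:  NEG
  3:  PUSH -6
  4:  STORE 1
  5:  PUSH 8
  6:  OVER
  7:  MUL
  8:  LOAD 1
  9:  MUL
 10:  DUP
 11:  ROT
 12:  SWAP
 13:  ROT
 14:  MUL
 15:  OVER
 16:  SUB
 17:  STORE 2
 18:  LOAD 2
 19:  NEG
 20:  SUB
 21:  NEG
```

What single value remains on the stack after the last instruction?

-20736

PUSH -3  [-3]
NEG      [3]
PUSH -6  [3, -6]
STORE 1  [3]
PUSH 8   [3, 8]
OVER     [3, 8, 3]
MUL      [3, 24]
LOAD 1   [3, 24, -6]
MUL      [3, -144]
DUP      [3, -144, -144]
ROT      [-144, -144, 3]
SWAP     [-144, 3, -144]
ROT      [3, -144, -144]
MUL      [3, 20736]
OVER     [3, 20736, 3]
SUB      [3, 20733]
STORE 2  [3]
LOAD 2   [3, 20733]
NEG      [3, -20733]
SUB      [20736]
NEG      [-20736]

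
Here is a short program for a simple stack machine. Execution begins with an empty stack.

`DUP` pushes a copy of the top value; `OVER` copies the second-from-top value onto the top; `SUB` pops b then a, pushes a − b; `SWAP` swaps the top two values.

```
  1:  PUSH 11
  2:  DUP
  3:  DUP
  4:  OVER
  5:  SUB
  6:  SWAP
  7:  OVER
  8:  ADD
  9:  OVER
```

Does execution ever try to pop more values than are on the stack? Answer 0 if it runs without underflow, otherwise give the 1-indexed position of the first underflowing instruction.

PUSH 11 -> [11]
DUP     -> [11, 11]
DUP     -> [11, 11, 11]
OVER    -> [11, 11, 11, 11]
SUB     -> [11, 11, 0]
SWAP    -> [11, 0, 11]
OVER    -> [11, 0, 11, 0]
ADD     -> [11, 0, 11]
OVER    -> [11, 0, 11, 0]

0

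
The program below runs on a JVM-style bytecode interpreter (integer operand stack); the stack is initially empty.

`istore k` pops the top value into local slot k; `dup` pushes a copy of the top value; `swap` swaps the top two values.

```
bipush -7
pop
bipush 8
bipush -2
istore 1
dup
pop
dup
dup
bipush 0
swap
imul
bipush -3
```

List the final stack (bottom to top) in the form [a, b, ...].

bipush -7 → [-7]
pop       → []
bipush 8  → [8]
bipush -2 → [8, -2]
istore 1  → [8]
dup       → [8, 8]
pop       → [8]
dup       → [8, 8]
dup       → [8, 8, 8]
bipush 0  → [8, 8, 8, 0]
swap      → [8, 8, 0, 8]
imul      → [8, 8, 0]
bipush -3 → [8, 8, 0, -3]

[8, 8, 0, -3]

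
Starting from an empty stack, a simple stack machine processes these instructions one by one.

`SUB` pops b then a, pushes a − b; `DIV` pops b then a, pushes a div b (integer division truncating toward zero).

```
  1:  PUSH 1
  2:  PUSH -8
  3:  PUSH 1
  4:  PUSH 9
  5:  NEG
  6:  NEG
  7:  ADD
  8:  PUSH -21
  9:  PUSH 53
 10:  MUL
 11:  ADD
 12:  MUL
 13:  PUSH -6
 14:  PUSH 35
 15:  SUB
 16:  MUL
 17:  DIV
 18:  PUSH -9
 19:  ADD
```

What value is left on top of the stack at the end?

PUSH 1    [1]
PUSH -8   [1, -8]
PUSH 1    [1, -8, 1]
PUSH 9    [1, -8, 1, 9]
NEG       [1, -8, 1, -9]
NEG       [1, -8, 1, 9]
ADD       [1, -8, 10]
PUSH -21  [1, -8, 10, -21]
PUSH 53   [1, -8, 10, -21, 53]
MUL       [1, -8, 10, -1113]
ADD       [1, -8, -1103]
MUL       [1, 8824]
PUSH -6   [1, 8824, -6]
PUSH 35   [1, 8824, -6, 35]
SUB       [1, 8824, -41]
MUL       [1, -361784]
DIV       [0]
PUSH -9   [0, -9]
ADD       [-9]

-9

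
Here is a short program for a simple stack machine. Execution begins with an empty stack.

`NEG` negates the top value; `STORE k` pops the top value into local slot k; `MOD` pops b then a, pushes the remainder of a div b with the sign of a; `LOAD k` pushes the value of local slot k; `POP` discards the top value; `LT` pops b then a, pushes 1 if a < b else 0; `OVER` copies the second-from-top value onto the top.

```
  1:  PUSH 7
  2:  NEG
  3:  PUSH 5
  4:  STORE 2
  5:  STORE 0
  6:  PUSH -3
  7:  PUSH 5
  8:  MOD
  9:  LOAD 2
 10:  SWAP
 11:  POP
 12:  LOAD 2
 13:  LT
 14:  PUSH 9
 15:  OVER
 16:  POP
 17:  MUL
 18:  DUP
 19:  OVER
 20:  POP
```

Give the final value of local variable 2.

5

PUSH 7  → [7]
NEG     → [-7]
PUSH 5  → [-7, 5]
STORE 2 → [-7]
STORE 0 → []
PUSH -3 → [-3]
PUSH 5  → [-3, 5]
MOD     → [-3]
LOAD 2  → [-3, 5]
SWAP    → [5, -3]
POP     → [5]
LOAD 2  → [5, 5]
LT      → [0]
PUSH 9  → [0, 9]
OVER    → [0, 9, 0]
POP     → [0, 9]
MUL     → [0]
DUP     → [0, 0]
OVER    → [0, 0, 0]
POP     → [0, 0]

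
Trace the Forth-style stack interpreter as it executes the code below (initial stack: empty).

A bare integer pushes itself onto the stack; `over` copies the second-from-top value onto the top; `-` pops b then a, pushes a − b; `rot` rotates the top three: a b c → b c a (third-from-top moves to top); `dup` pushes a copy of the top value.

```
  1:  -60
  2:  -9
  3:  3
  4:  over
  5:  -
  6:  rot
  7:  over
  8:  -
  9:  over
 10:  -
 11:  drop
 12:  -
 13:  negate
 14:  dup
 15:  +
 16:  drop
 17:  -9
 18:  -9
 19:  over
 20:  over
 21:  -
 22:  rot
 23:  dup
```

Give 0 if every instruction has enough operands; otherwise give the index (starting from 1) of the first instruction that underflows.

0

-60    : -60
-9     : -60 -9
3      : -60 -9 3
over   : -60 -9 3 -9
-      : -60 -9 12
rot    : -9 12 -60
over   : -9 12 -60 12
-      : -9 12 -72
over   : -9 12 -72 12
-      : -9 12 -84
drop   : -9 12
-      : -21
negate : 21
dup    : 21 21
+      : 42
drop   : (empty)
-9     : -9
-9     : -9 -9
over   : -9 -9 -9
over   : -9 -9 -9 -9
-      : -9 -9 0
rot    : -9 0 -9
dup    : -9 0 -9 -9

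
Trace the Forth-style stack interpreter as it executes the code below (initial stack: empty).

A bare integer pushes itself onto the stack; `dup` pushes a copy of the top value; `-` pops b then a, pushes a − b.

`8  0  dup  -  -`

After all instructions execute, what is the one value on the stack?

8   -> [8]
0   -> [8, 0]
dup -> [8, 0, 0]
-   -> [8, 0]
-   -> [8]

8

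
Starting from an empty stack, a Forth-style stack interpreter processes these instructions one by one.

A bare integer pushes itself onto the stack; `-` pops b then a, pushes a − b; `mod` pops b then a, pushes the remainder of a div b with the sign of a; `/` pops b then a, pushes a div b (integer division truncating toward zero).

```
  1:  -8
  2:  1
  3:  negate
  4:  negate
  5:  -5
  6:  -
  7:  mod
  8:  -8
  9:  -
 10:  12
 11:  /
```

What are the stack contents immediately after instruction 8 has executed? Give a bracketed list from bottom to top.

[-2, -8]

-8     → [-8]
1      → [-8, 1]
negate → [-8, -1]
negate → [-8, 1]
-5     → [-8, 1, -5]
-      → [-8, 6]
mod    → [-2]
-8     → [-2, -8]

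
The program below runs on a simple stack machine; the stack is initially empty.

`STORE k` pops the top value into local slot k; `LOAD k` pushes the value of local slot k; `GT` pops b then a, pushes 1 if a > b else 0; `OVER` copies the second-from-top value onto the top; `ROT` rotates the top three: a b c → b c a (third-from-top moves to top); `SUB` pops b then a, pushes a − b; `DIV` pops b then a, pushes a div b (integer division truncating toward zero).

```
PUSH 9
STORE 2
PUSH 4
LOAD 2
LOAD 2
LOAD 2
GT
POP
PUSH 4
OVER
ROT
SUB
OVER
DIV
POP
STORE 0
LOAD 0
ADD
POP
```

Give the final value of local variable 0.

PUSH 9  -> 9
STORE 2 -> (empty)
PUSH 4  -> 4
LOAD 2  -> 4 9
LOAD 2  -> 4 9 9
LOAD 2  -> 4 9 9 9
GT      -> 4 9 0
POP     -> 4 9
PUSH 4  -> 4 9 4
OVER    -> 4 9 4 9
ROT     -> 4 4 9 9
SUB     -> 4 4 0
OVER    -> 4 4 0 4
DIV     -> 4 4 0
POP     -> 4 4
STORE 0 -> 4
LOAD 0  -> 4 4
ADD     -> 8
POP     -> (empty)

4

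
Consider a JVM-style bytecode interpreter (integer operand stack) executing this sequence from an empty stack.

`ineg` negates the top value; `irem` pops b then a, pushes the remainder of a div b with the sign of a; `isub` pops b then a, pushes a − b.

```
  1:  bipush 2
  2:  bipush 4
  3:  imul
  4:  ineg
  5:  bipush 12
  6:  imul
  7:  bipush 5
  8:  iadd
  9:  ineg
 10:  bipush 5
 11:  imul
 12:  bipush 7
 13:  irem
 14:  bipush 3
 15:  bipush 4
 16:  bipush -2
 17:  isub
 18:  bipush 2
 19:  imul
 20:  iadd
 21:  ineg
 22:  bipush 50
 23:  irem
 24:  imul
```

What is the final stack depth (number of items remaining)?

bipush 2  -> [2]
bipush 4  -> [2, 4]
imul      -> [8]
ineg      -> [-8]
bipush 12 -> [-8, 12]
imul      -> [-96]
bipush 5  -> [-96, 5]
iadd      -> [-91]
ineg      -> [91]
bipush 5  -> [91, 5]
imul      -> [455]
bipush 7  -> [455, 7]
irem      -> [0]
bipush 3  -> [0, 3]
bipush 4  -> [0, 3, 4]
bipush -2 -> [0, 3, 4, -2]
isub      -> [0, 3, 6]
bipush 2  -> [0, 3, 6, 2]
imul      -> [0, 3, 12]
iadd      -> [0, 15]
ineg      -> [0, -15]
bipush 50 -> [0, -15, 50]
irem      -> [0, -15]
imul      -> [0]

1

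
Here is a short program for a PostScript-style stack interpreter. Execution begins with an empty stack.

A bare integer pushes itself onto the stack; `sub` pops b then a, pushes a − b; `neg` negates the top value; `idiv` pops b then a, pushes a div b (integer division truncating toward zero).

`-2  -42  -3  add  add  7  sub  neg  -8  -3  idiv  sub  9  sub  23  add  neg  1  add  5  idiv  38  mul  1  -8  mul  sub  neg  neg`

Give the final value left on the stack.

-486

-2   -> [-2]
-42  -> [-2, -42]
-3   -> [-2, -42, -3]
add  -> [-2, -45]
add  -> [-47]
7    -> [-47, 7]
sub  -> [-54]
neg  -> [54]
-8   -> [54, -8]
-3   -> [54, -8, -3]
idiv -> [54, 2]
sub  -> [52]
9    -> [52, 9]
sub  -> [43]
23   -> [43, 23]
add  -> [66]
neg  -> [-66]
1    -> [-66, 1]
add  -> [-65]
5    -> [-65, 5]
idiv -> [-13]
38   -> [-13, 38]
mul  -> [-494]
1    -> [-494, 1]
-8   -> [-494, 1, -8]
mul  -> [-494, -8]
sub  -> [-486]
neg  -> [486]
neg  -> [-486]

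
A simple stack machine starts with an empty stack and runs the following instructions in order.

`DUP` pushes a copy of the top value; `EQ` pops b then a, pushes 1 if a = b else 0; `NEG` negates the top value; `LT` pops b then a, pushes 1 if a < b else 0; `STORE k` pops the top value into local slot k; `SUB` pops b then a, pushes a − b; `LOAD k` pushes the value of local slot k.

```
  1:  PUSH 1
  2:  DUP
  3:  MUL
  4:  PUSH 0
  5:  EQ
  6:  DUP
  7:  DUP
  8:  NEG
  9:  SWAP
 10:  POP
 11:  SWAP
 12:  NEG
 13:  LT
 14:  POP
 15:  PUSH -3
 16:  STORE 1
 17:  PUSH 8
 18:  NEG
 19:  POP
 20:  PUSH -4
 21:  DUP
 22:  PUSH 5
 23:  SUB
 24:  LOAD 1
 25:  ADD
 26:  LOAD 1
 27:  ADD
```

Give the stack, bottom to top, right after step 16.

PUSH 1   1
DUP      1 1
MUL      1
PUSH 0   1 0
EQ       0
DUP      0 0
DUP      0 0 0
NEG      0 0 0
SWAP     0 0 0
POP      0 0
SWAP     0 0
NEG      0 0
LT       0
POP      (empty)
PUSH -3  -3
STORE 1  (empty)

[]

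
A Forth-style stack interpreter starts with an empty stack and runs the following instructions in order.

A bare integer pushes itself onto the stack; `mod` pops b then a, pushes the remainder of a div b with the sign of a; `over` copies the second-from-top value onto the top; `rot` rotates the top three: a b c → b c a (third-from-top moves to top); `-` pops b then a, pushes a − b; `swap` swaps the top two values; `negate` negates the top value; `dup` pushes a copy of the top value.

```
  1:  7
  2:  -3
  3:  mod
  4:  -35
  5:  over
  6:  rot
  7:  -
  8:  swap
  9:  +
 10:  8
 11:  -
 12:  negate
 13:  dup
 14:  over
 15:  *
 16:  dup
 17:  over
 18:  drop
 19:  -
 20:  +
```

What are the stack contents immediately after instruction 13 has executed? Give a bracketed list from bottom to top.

7      -> [7]
-3     -> [7, -3]
mod    -> [1]
-35    -> [1, -35]
over   -> [1, -35, 1]
rot    -> [-35, 1, 1]
-      -> [-35, 0]
swap   -> [0, -35]
+      -> [-35]
8      -> [-35, 8]
-      -> [-43]
negate -> [43]
dup    -> [43, 43]

[43, 43]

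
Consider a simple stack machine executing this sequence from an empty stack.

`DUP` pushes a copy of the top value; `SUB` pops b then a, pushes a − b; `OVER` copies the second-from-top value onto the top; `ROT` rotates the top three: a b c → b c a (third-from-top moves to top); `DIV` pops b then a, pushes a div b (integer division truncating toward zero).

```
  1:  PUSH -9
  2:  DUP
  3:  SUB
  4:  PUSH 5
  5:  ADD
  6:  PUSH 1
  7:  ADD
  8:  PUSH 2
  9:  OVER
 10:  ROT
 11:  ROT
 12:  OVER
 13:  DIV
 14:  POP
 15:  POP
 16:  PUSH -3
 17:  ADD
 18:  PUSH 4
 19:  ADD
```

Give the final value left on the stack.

7

PUSH -9  -9
DUP      -9 -9
SUB      0
PUSH 5   0 5
ADD      5
PUSH 1   5 1
ADD      6
PUSH 2   6 2
OVER     6 2 6
ROT      2 6 6
ROT      6 6 2
OVER     6 6 2 6
DIV      6 6 0
POP      6 6
POP      6
PUSH -3  6 -3
ADD      3
PUSH 4   3 4
ADD      7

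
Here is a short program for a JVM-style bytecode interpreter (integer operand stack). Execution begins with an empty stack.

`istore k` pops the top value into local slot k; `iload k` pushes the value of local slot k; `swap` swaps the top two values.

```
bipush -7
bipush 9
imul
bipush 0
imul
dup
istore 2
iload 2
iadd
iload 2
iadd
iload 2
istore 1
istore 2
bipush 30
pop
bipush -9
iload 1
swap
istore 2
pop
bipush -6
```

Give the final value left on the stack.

bipush -7 → [-7]
bipush 9  → [-7, 9]
imul      → [-63]
bipush 0  → [-63, 0]
imul      → [0]
dup       → [0, 0]
istore 2  → [0]
iload 2   → [0, 0]
iadd      → [0]
iload 2   → [0, 0]
iadd      → [0]
iload 2   → [0, 0]
istore 1  → [0]
istore 2  → []
bipush 30 → [30]
pop       → []
bipush -9 → [-9]
iload 1   → [-9, 0]
swap      → [0, -9]
istore 2  → [0]
pop       → []
bipush -6 → [-6]

-6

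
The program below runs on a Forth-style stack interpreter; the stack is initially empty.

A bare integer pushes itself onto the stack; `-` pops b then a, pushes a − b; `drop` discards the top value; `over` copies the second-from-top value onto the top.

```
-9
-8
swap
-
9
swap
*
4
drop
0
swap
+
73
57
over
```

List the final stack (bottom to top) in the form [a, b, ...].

-9   : [-9]
-8   : [-9, -8]
swap : [-8, -9]
-    : [1]
9    : [1, 9]
swap : [9, 1]
*    : [9]
4    : [9, 4]
drop : [9]
0    : [9, 0]
swap : [0, 9]
+    : [9]
73   : [9, 73]
57   : [9, 73, 57]
over : [9, 73, 57, 73]

[9, 73, 57, 73]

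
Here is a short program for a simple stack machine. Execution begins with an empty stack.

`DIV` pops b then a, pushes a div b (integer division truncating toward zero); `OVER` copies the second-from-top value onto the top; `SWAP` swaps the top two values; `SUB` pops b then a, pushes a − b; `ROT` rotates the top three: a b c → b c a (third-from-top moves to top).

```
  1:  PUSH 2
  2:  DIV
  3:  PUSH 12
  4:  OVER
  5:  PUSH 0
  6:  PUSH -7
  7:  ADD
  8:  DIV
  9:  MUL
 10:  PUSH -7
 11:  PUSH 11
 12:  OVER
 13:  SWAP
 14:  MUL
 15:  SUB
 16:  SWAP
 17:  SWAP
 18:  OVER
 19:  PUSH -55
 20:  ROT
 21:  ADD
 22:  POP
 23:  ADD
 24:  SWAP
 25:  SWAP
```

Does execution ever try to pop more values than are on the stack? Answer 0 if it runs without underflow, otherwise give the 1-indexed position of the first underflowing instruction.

PUSH 2  2
DIV  — needs 2 operands, stack has 1 → underflow

2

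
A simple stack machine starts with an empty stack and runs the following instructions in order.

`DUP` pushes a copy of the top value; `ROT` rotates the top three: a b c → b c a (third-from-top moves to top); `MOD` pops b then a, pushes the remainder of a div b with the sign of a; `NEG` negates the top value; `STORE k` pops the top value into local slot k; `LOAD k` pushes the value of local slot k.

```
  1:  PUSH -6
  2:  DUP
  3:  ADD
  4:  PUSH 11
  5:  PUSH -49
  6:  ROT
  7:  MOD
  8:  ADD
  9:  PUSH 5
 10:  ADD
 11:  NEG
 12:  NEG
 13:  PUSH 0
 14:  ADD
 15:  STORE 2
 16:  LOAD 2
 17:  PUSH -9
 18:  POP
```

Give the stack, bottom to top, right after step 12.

PUSH -6  -> [-6]
DUP      -> [-6, -6]
ADD      -> [-12]
PUSH 11  -> [-12, 11]
PUSH -49 -> [-12, 11, -49]
ROT      -> [11, -49, -12]
MOD      -> [11, -1]
ADD      -> [10]
PUSH 5   -> [10, 5]
ADD      -> [15]
NEG      -> [-15]
NEG      -> [15]

[15]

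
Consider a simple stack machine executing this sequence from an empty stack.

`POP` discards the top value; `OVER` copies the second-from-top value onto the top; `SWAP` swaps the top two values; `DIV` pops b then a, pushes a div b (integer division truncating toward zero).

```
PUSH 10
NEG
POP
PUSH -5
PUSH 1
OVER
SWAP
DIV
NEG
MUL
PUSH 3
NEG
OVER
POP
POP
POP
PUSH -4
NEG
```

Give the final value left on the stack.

PUSH 10 → 10
NEG     → -10
POP     → (empty)
PUSH -5 → -5
PUSH 1  → -5 1
OVER    → -5 1 -5
SWAP    → -5 -5 1
DIV     → -5 -5
NEG     → -5 5
MUL     → -25
PUSH 3  → -25 3
NEG     → -25 -3
OVER    → -25 -3 -25
POP     → -25 -3
POP     → -25
POP     → (empty)
PUSH -4 → -4
NEG     → 4

4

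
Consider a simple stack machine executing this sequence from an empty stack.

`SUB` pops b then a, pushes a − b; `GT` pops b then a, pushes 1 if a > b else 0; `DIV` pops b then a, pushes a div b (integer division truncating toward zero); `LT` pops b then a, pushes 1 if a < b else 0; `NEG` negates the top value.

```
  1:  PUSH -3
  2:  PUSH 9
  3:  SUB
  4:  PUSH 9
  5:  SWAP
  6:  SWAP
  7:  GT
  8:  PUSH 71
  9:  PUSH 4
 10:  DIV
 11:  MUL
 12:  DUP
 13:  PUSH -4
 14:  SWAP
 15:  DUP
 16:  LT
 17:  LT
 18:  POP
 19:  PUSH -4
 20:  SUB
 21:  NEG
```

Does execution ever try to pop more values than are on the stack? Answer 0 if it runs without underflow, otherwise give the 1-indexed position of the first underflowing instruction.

0

PUSH -3 -> [-3]
PUSH 9  -> [-3, 9]
SUB     -> [-12]
PUSH 9  -> [-12, 9]
SWAP    -> [9, -12]
SWAP    -> [-12, 9]
GT      -> [0]
PUSH 71 -> [0, 71]
PUSH 4  -> [0, 71, 4]
DIV     -> [0, 17]
MUL     -> [0]
DUP     -> [0, 0]
PUSH -4 -> [0, 0, -4]
SWAP    -> [0, -4, 0]
DUP     -> [0, -4, 0, 0]
LT      -> [0, -4, 0]
LT      -> [0, 1]
POP     -> [0]
PUSH -4 -> [0, -4]
SUB     -> [4]
NEG     -> [-4]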